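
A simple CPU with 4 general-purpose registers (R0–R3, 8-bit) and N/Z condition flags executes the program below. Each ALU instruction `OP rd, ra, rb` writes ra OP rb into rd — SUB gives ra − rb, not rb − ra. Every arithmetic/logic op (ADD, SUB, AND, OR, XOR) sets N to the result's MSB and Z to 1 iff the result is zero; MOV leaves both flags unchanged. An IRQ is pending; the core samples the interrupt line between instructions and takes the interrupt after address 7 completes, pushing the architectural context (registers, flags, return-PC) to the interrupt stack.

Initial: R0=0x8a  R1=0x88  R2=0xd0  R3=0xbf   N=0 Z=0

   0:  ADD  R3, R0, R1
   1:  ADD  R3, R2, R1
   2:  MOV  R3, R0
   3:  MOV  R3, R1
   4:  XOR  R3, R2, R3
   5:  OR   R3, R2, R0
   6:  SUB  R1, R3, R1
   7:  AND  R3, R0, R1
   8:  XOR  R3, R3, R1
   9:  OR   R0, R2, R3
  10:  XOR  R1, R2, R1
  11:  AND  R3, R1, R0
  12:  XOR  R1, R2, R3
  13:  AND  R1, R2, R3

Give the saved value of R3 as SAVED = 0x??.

SAVED = 0x02

after  0: R0=0x8a R1=0x88 R2=0xd0 R3=0x12  N=0 Z=0
after  1: R0=0x8a R1=0x88 R2=0xd0 R3=0x58  N=0 Z=0
after  2: R0=0x8a R1=0x88 R2=0xd0 R3=0x8a  N=0 Z=0
after  3: R0=0x8a R1=0x88 R2=0xd0 R3=0x88  N=0 Z=0
after  4: R0=0x8a R1=0x88 R2=0xd0 R3=0x58  N=0 Z=0
after  5: R0=0x8a R1=0x88 R2=0xd0 R3=0xda  N=1 Z=0
after  6: R0=0x8a R1=0x52 R2=0xd0 R3=0xda  N=0 Z=0
after  7: R0=0x8a R1=0x52 R2=0xd0 R3=0x02  N=0 Z=0
-- IRQ taken; context saved, return-PC = 8 --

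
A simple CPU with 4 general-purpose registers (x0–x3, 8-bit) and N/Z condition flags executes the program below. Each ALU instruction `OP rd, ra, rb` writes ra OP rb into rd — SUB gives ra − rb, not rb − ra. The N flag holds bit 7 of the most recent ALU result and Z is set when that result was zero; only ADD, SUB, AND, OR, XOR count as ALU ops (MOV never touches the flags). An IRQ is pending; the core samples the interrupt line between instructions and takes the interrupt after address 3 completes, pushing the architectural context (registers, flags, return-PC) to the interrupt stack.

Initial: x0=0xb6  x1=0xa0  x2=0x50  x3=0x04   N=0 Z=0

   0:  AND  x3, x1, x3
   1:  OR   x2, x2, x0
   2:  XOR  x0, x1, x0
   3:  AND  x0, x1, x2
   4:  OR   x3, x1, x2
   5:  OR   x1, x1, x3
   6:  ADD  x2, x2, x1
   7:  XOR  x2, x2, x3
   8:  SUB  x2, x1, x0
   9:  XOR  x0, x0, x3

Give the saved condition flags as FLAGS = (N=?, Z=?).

after  0: x0=0xb6 x1=0xa0 x2=0x50 x3=0x00  N=0 Z=1
after  1: x0=0xb6 x1=0xa0 x2=0xf6 x3=0x00  N=1 Z=0
after  2: x0=0x16 x1=0xa0 x2=0xf6 x3=0x00  N=0 Z=0
after  3: x0=0xa0 x1=0xa0 x2=0xf6 x3=0x00  N=1 Z=0
-- IRQ taken; context saved, return-PC = 4 --

FLAGS = (N=1, Z=0)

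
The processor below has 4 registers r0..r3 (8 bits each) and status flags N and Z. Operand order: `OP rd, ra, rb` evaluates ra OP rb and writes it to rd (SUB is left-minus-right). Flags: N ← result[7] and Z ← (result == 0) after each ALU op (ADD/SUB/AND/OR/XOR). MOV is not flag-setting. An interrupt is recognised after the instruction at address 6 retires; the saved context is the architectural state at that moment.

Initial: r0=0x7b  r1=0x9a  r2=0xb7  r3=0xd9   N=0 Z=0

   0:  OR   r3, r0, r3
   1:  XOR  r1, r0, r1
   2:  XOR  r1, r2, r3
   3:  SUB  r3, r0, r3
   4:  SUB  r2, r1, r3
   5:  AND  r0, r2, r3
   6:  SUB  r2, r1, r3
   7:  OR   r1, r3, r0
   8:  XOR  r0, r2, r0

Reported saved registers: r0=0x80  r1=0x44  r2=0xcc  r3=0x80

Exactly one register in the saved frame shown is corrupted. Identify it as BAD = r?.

after  0: r0=0x7b r1=0x9a r2=0xb7 r3=0xfb  N=1 Z=0
after  1: r0=0x7b r1=0xe1 r2=0xb7 r3=0xfb  N=1 Z=0
after  2: r0=0x7b r1=0x4c r2=0xb7 r3=0xfb  N=0 Z=0
after  3: r0=0x7b r1=0x4c r2=0xb7 r3=0x80  N=1 Z=0
after  4: r0=0x7b r1=0x4c r2=0xcc r3=0x80  N=1 Z=0
after  5: r0=0x80 r1=0x4c r2=0xcc r3=0x80  N=1 Z=0
after  6: r0=0x80 r1=0x4c r2=0xcc r3=0x80  N=1 Z=0
-- IRQ taken; context saved, return-PC = 7 --
mismatch: r1: reported 0x44 vs actual 0x4c

BAD = r1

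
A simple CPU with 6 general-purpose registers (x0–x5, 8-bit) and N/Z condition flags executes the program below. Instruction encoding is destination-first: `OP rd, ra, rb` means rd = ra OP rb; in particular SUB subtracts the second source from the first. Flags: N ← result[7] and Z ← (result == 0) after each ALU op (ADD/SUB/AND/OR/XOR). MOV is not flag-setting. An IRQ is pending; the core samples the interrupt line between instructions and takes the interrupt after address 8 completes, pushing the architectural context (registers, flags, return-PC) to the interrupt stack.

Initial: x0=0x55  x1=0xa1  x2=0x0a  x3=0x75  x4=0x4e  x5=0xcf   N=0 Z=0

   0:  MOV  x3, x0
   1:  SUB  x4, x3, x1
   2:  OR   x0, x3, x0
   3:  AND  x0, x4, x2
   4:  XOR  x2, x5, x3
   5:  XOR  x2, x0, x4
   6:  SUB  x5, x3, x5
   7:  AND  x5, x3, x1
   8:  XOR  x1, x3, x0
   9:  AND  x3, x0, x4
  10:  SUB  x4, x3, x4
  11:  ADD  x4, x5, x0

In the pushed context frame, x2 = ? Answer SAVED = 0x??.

after  0: x0=0x55 x1=0xa1 x2=0x0a x3=0x55 x4=0x4e x5=0xcf  N=0 Z=0
after  1: x0=0x55 x1=0xa1 x2=0x0a x3=0x55 x4=0xb4 x5=0xcf  N=1 Z=0
after  2: x0=0x55 x1=0xa1 x2=0x0a x3=0x55 x4=0xb4 x5=0xcf  N=0 Z=0
after  3: x0=0x00 x1=0xa1 x2=0x0a x3=0x55 x4=0xb4 x5=0xcf  N=0 Z=1
after  4: x0=0x00 x1=0xa1 x2=0x9a x3=0x55 x4=0xb4 x5=0xcf  N=1 Z=0
after  5: x0=0x00 x1=0xa1 x2=0xb4 x3=0x55 x4=0xb4 x5=0xcf  N=1 Z=0
after  6: x0=0x00 x1=0xa1 x2=0xb4 x3=0x55 x4=0xb4 x5=0x86  N=1 Z=0
after  7: x0=0x00 x1=0xa1 x2=0xb4 x3=0x55 x4=0xb4 x5=0x01  N=0 Z=0
after  8: x0=0x00 x1=0x55 x2=0xb4 x3=0x55 x4=0xb4 x5=0x01  N=0 Z=0
-- IRQ taken; context saved, return-PC = 9 --

SAVED = 0xb4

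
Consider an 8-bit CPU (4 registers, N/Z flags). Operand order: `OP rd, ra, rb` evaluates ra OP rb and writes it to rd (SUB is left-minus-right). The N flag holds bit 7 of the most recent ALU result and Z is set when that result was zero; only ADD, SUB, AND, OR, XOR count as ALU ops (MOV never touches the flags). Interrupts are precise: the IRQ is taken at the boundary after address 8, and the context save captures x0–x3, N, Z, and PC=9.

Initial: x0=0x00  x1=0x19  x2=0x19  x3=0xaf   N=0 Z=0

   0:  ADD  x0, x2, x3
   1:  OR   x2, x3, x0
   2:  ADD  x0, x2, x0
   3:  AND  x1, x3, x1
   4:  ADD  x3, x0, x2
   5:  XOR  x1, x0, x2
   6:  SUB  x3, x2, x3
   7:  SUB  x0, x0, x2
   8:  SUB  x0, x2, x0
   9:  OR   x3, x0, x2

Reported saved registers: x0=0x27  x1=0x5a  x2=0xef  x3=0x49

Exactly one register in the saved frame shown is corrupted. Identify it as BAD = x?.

after  0: x0=0xc8 x1=0x19 x2=0x19 x3=0xaf  N=1 Z=0
after  1: x0=0xc8 x1=0x19 x2=0xef x3=0xaf  N=1 Z=0
after  2: x0=0xb7 x1=0x19 x2=0xef x3=0xaf  N=1 Z=0
after  3: x0=0xb7 x1=0x09 x2=0xef x3=0xaf  N=0 Z=0
after  4: x0=0xb7 x1=0x09 x2=0xef x3=0xa6  N=1 Z=0
after  5: x0=0xb7 x1=0x58 x2=0xef x3=0xa6  N=0 Z=0
after  6: x0=0xb7 x1=0x58 x2=0xef x3=0x49  N=0 Z=0
after  7: x0=0xc8 x1=0x58 x2=0xef x3=0x49  N=1 Z=0
after  8: x0=0x27 x1=0x58 x2=0xef x3=0x49  N=0 Z=0
-- IRQ taken; context saved, return-PC = 9 --
mismatch: x1: reported 0x5a vs actual 0x58

BAD = x1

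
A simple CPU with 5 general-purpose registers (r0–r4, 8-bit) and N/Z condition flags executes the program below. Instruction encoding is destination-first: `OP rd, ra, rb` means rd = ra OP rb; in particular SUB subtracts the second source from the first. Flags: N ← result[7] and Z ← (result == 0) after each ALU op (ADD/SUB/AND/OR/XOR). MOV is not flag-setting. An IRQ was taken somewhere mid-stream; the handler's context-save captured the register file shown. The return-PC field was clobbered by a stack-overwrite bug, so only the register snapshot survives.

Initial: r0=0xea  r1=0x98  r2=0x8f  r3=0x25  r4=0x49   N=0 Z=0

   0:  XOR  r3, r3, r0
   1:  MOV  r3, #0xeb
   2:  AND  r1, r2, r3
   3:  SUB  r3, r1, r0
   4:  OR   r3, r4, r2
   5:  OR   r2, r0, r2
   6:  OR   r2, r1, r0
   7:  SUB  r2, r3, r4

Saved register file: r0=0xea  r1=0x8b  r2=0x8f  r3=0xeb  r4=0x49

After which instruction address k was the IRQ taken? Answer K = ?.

K = 2

after  0: r0=0xea r1=0x98 r2=0x8f r3=0xcf r4=0x49  N=1 Z=0
after  1: r0=0xea r1=0x98 r2=0x8f r3=0xeb r4=0x49  N=1 Z=0
after  2: r0=0xea r1=0x8b r2=0x8f r3=0xeb r4=0x49  N=1 Z=0
-- IRQ taken; context saved, return-PC = 3 --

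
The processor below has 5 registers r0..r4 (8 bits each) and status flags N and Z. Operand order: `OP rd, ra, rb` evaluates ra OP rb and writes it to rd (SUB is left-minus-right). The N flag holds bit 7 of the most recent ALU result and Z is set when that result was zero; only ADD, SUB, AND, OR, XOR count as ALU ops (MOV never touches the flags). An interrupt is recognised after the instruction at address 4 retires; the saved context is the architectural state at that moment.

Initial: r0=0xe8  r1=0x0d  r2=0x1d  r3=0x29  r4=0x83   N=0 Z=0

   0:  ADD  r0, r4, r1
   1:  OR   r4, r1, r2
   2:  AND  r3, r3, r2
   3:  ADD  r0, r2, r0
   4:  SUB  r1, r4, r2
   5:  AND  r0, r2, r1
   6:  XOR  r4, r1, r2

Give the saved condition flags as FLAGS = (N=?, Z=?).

FLAGS = (N=0, Z=1)

after  0: r0=0x90 r1=0x0d r2=0x1d r3=0x29 r4=0x83  N=1 Z=0
after  1: r0=0x90 r1=0x0d r2=0x1d r3=0x29 r4=0x1d  N=0 Z=0
after  2: r0=0x90 r1=0x0d r2=0x1d r3=0x09 r4=0x1d  N=0 Z=0
after  3: r0=0xad r1=0x0d r2=0x1d r3=0x09 r4=0x1d  N=1 Z=0
after  4: r0=0xad r1=0x00 r2=0x1d r3=0x09 r4=0x1d  N=0 Z=1
-- IRQ taken; context saved, return-PC = 5 --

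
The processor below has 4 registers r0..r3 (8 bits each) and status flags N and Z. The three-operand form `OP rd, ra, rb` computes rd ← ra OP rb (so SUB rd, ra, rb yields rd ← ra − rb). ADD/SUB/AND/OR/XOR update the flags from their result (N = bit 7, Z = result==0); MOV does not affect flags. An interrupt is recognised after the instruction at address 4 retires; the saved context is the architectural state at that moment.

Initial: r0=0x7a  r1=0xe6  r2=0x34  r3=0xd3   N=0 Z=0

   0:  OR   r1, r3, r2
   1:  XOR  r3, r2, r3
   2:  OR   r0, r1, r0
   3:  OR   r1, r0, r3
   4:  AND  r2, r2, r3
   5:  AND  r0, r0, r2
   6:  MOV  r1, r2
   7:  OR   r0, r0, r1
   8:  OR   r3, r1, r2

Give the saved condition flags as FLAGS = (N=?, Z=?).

after  0: r0=0x7a r1=0xf7 r2=0x34 r3=0xd3  N=1 Z=0
after  1: r0=0x7a r1=0xf7 r2=0x34 r3=0xe7  N=1 Z=0
after  2: r0=0xff r1=0xf7 r2=0x34 r3=0xe7  N=1 Z=0
after  3: r0=0xff r1=0xff r2=0x34 r3=0xe7  N=1 Z=0
after  4: r0=0xff r1=0xff r2=0x24 r3=0xe7  N=0 Z=0
-- IRQ taken; context saved, return-PC = 5 --

FLAGS = (N=0, Z=0)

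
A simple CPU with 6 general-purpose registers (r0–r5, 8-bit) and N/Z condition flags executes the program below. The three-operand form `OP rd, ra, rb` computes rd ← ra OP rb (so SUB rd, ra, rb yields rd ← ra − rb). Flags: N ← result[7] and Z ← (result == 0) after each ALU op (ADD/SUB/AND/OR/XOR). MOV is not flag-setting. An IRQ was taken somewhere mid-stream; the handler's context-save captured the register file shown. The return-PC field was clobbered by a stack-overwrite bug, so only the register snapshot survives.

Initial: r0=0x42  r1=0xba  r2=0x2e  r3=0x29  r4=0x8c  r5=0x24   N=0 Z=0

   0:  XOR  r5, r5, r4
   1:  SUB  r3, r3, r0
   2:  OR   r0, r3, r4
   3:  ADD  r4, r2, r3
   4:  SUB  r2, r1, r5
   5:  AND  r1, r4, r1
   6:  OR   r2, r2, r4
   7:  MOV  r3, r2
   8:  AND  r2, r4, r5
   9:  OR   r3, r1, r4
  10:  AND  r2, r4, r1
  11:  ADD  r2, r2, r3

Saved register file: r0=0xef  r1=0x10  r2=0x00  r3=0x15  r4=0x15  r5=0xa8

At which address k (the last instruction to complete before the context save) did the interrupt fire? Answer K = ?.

K = 9

after  0: r0=0x42 r1=0xba r2=0x2e r3=0x29 r4=0x8c r5=0xa8  N=1 Z=0
after  1: r0=0x42 r1=0xba r2=0x2e r3=0xe7 r4=0x8c r5=0xa8  N=1 Z=0
after  2: r0=0xef r1=0xba r2=0x2e r3=0xe7 r4=0x8c r5=0xa8  N=1 Z=0
after  3: r0=0xef r1=0xba r2=0x2e r3=0xe7 r4=0x15 r5=0xa8  N=0 Z=0
after  4: r0=0xef r1=0xba r2=0x12 r3=0xe7 r4=0x15 r5=0xa8  N=0 Z=0
after  5: r0=0xef r1=0x10 r2=0x12 r3=0xe7 r4=0x15 r5=0xa8  N=0 Z=0
after  6: r0=0xef r1=0x10 r2=0x17 r3=0xe7 r4=0x15 r5=0xa8  N=0 Z=0
after  7: r0=0xef r1=0x10 r2=0x17 r3=0x17 r4=0x15 r5=0xa8  N=0 Z=0
after  8: r0=0xef r1=0x10 r2=0x00 r3=0x17 r4=0x15 r5=0xa8  N=0 Z=1
after  9: r0=0xef r1=0x10 r2=0x00 r3=0x15 r4=0x15 r5=0xa8  N=0 Z=0
-- IRQ taken; context saved, return-PC = 10 --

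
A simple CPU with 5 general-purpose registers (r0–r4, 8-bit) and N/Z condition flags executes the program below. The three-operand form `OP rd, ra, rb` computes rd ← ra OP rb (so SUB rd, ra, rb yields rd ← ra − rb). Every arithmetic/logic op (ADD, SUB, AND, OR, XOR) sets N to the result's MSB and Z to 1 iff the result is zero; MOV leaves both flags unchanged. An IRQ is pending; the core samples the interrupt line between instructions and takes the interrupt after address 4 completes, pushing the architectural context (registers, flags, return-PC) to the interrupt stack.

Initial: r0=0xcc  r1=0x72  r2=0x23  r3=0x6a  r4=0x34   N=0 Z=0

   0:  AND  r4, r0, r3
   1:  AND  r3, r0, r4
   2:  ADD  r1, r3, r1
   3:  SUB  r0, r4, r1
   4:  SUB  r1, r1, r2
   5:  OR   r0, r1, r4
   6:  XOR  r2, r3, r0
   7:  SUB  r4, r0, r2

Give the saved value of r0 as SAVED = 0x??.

SAVED = 0x8e

after  0: r0=0xcc r1=0x72 r2=0x23 r3=0x6a r4=0x48  N=0 Z=0
after  1: r0=0xcc r1=0x72 r2=0x23 r3=0x48 r4=0x48  N=0 Z=0
after  2: r0=0xcc r1=0xba r2=0x23 r3=0x48 r4=0x48  N=1 Z=0
after  3: r0=0x8e r1=0xba r2=0x23 r3=0x48 r4=0x48  N=1 Z=0
after  4: r0=0x8e r1=0x97 r2=0x23 r3=0x48 r4=0x48  N=1 Z=0
-- IRQ taken; context saved, return-PC = 5 --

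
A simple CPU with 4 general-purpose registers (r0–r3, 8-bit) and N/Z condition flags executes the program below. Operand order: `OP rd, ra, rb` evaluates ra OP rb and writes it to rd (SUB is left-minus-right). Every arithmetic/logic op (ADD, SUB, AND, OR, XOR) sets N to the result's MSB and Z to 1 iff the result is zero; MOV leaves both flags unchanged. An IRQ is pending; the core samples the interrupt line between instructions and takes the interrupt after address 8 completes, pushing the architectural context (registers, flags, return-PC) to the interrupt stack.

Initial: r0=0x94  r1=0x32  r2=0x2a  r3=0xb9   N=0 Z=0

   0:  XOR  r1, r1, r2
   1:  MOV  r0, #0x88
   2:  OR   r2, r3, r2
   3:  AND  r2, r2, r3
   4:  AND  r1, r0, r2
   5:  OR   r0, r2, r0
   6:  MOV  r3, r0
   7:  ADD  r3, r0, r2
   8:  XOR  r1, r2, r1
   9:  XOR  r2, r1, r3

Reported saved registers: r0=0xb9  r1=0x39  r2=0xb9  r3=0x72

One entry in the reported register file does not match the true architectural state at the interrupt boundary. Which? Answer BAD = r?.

BAD = r1

after  0: r0=0x94 r1=0x18 r2=0x2a r3=0xb9  N=0 Z=0
after  1: r0=0x88 r1=0x18 r2=0x2a r3=0xb9  N=0 Z=0
after  2: r0=0x88 r1=0x18 r2=0xbb r3=0xb9  N=1 Z=0
after  3: r0=0x88 r1=0x18 r2=0xb9 r3=0xb9  N=1 Z=0
after  4: r0=0x88 r1=0x88 r2=0xb9 r3=0xb9  N=1 Z=0
after  5: r0=0xb9 r1=0x88 r2=0xb9 r3=0xb9  N=1 Z=0
after  6: r0=0xb9 r1=0x88 r2=0xb9 r3=0xb9  N=1 Z=0
after  7: r0=0xb9 r1=0x88 r2=0xb9 r3=0x72  N=0 Z=0
after  8: r0=0xb9 r1=0x31 r2=0xb9 r3=0x72  N=0 Z=0
-- IRQ taken; context saved, return-PC = 9 --
mismatch: r1: reported 0x39 vs actual 0x31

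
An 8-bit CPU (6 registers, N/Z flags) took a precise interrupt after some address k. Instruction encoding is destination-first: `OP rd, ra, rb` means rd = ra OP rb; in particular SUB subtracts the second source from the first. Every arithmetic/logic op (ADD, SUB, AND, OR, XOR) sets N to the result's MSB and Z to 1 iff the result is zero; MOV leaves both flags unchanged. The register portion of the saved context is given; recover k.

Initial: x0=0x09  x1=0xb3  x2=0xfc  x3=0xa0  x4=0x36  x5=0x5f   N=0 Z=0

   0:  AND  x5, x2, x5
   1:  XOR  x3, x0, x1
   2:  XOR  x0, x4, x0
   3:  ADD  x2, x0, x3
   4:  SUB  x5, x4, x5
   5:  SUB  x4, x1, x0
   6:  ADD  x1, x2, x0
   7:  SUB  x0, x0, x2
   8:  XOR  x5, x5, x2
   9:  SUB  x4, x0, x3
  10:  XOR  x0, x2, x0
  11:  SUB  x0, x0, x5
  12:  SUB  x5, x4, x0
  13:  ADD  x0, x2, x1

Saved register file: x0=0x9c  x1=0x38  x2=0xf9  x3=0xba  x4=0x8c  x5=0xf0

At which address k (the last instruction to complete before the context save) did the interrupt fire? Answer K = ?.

after  0: x0=0x09 x1=0xb3 x2=0xfc x3=0xa0 x4=0x36 x5=0x5c  N=0 Z=0
after  1: x0=0x09 x1=0xb3 x2=0xfc x3=0xba x4=0x36 x5=0x5c  N=1 Z=0
after  2: x0=0x3f x1=0xb3 x2=0xfc x3=0xba x4=0x36 x5=0x5c  N=0 Z=0
after  3: x0=0x3f x1=0xb3 x2=0xf9 x3=0xba x4=0x36 x5=0x5c  N=1 Z=0
after  4: x0=0x3f x1=0xb3 x2=0xf9 x3=0xba x4=0x36 x5=0xda  N=1 Z=0
after  5: x0=0x3f x1=0xb3 x2=0xf9 x3=0xba x4=0x74 x5=0xda  N=0 Z=0
after  6: x0=0x3f x1=0x38 x2=0xf9 x3=0xba x4=0x74 x5=0xda  N=0 Z=0
after  7: x0=0x46 x1=0x38 x2=0xf9 x3=0xba x4=0x74 x5=0xda  N=0 Z=0
after  8: x0=0x46 x1=0x38 x2=0xf9 x3=0xba x4=0x74 x5=0x23  N=0 Z=0
after  9: x0=0x46 x1=0x38 x2=0xf9 x3=0xba x4=0x8c x5=0x23  N=1 Z=0
after 10: x0=0xbf x1=0x38 x2=0xf9 x3=0xba x4=0x8c x5=0x23  N=1 Z=0
after 11: x0=0x9c x1=0x38 x2=0xf9 x3=0xba x4=0x8c x5=0x23  N=1 Z=0
after 12: x0=0x9c x1=0x38 x2=0xf9 x3=0xba x4=0x8c x5=0xf0  N=1 Z=0
-- IRQ taken; context saved, return-PC = 13 --

K = 12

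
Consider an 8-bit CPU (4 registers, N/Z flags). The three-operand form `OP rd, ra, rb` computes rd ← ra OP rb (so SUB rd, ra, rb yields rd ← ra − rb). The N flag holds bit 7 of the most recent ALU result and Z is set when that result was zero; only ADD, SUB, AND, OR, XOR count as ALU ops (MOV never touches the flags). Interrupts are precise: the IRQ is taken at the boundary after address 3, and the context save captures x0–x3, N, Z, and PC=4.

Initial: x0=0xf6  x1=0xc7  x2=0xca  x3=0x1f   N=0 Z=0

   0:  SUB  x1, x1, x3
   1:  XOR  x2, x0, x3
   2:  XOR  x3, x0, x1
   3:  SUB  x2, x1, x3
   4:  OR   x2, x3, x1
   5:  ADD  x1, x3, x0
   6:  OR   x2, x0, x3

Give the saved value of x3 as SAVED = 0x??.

after  0: x0=0xf6 x1=0xa8 x2=0xca x3=0x1f  N=1 Z=0
after  1: x0=0xf6 x1=0xa8 x2=0xe9 x3=0x1f  N=1 Z=0
after  2: x0=0xf6 x1=0xa8 x2=0xe9 x3=0x5e  N=0 Z=0
after  3: x0=0xf6 x1=0xa8 x2=0x4a x3=0x5e  N=0 Z=0
-- IRQ taken; context saved, return-PC = 4 --

SAVED = 0x5e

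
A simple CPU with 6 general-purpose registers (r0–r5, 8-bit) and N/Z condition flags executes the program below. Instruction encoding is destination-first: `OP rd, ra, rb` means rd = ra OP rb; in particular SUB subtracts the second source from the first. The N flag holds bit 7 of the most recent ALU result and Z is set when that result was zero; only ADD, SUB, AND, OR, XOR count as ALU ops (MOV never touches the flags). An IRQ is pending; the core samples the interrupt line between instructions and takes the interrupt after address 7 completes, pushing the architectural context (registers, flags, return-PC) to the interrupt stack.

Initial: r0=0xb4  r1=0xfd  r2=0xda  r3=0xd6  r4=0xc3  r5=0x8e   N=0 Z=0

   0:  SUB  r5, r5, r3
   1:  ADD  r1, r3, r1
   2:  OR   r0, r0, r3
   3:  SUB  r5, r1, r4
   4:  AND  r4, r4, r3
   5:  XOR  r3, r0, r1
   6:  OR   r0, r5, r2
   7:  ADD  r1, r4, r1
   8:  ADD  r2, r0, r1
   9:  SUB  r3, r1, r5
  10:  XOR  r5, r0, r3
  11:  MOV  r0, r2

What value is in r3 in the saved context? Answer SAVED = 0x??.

SAVED = 0x25

after  0: r0=0xb4 r1=0xfd r2=0xda r3=0xd6 r4=0xc3 r5=0xb8  N=1 Z=0
after  1: r0=0xb4 r1=0xd3 r2=0xda r3=0xd6 r4=0xc3 r5=0xb8  N=1 Z=0
after  2: r0=0xf6 r1=0xd3 r2=0xda r3=0xd6 r4=0xc3 r5=0xb8  N=1 Z=0
after  3: r0=0xf6 r1=0xd3 r2=0xda r3=0xd6 r4=0xc3 r5=0x10  N=0 Z=0
after  4: r0=0xf6 r1=0xd3 r2=0xda r3=0xd6 r4=0xc2 r5=0x10  N=1 Z=0
after  5: r0=0xf6 r1=0xd3 r2=0xda r3=0x25 r4=0xc2 r5=0x10  N=0 Z=0
after  6: r0=0xda r1=0xd3 r2=0xda r3=0x25 r4=0xc2 r5=0x10  N=1 Z=0
after  7: r0=0xda r1=0x95 r2=0xda r3=0x25 r4=0xc2 r5=0x10  N=1 Z=0
-- IRQ taken; context saved, return-PC = 8 --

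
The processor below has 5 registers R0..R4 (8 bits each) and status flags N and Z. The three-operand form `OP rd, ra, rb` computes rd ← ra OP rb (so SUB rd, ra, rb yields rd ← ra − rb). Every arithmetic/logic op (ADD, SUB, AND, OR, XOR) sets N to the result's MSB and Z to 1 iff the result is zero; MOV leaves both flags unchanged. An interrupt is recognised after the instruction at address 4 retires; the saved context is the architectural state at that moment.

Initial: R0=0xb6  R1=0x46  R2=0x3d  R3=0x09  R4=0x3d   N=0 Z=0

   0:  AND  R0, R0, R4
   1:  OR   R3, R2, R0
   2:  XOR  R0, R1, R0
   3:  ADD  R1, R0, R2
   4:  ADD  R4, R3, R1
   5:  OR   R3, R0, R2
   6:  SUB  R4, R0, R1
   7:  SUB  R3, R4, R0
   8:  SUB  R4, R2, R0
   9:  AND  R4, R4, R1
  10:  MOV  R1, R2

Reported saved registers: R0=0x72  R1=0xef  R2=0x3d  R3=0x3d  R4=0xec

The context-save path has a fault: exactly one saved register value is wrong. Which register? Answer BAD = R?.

BAD = R1

after  0: R0=0x34 R1=0x46 R2=0x3d R3=0x09 R4=0x3d  N=0 Z=0
after  1: R0=0x34 R1=0x46 R2=0x3d R3=0x3d R4=0x3d  N=0 Z=0
after  2: R0=0x72 R1=0x46 R2=0x3d R3=0x3d R4=0x3d  N=0 Z=0
after  3: R0=0x72 R1=0xaf R2=0x3d R3=0x3d R4=0x3d  N=1 Z=0
after  4: R0=0x72 R1=0xaf R2=0x3d R3=0x3d R4=0xec  N=1 Z=0
-- IRQ taken; context saved, return-PC = 5 --
mismatch: R1: reported 0xef vs actual 0xaf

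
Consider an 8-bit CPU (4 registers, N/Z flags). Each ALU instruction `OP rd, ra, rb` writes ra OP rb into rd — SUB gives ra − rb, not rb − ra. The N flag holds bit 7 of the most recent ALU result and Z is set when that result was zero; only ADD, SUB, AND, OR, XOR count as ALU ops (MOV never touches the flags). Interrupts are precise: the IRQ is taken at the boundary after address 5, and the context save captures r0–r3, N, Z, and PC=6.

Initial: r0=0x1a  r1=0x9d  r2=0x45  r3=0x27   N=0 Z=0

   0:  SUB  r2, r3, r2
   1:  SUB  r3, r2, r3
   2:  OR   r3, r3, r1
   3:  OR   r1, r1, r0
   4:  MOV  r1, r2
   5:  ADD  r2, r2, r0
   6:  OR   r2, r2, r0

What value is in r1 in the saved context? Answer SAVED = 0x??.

SAVED = 0xe2

after  0: r0=0x1a r1=0x9d r2=0xe2 r3=0x27  N=1 Z=0
after  1: r0=0x1a r1=0x9d r2=0xe2 r3=0xbb  N=1 Z=0
after  2: r0=0x1a r1=0x9d r2=0xe2 r3=0xbf  N=1 Z=0
after  3: r0=0x1a r1=0x9f r2=0xe2 r3=0xbf  N=1 Z=0
after  4: r0=0x1a r1=0xe2 r2=0xe2 r3=0xbf  N=1 Z=0
after  5: r0=0x1a r1=0xe2 r2=0xfc r3=0xbf  N=1 Z=0
-- IRQ taken; context saved, return-PC = 6 --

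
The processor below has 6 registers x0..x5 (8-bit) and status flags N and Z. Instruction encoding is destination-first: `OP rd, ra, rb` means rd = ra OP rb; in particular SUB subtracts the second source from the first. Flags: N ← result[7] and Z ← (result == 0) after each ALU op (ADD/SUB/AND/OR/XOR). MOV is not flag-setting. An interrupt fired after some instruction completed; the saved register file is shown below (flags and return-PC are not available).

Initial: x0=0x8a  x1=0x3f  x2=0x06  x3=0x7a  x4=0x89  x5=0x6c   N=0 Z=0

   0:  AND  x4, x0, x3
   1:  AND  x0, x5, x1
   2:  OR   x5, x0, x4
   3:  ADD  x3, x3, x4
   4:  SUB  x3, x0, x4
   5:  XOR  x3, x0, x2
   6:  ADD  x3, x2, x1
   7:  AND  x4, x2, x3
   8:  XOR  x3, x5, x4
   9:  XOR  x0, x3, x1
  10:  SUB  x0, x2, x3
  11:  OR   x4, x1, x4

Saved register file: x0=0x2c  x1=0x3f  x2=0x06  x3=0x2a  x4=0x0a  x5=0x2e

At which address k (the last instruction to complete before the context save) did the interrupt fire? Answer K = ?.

K = 5

after  0: x0=0x8a x1=0x3f x2=0x06 x3=0x7a x4=0x0a x5=0x6c  N=0 Z=0
after  1: x0=0x2c x1=0x3f x2=0x06 x3=0x7a x4=0x0a x5=0x6c  N=0 Z=0
after  2: x0=0x2c x1=0x3f x2=0x06 x3=0x7a x4=0x0a x5=0x2e  N=0 Z=0
after  3: x0=0x2c x1=0x3f x2=0x06 x3=0x84 x4=0x0a x5=0x2e  N=1 Z=0
after  4: x0=0x2c x1=0x3f x2=0x06 x3=0x22 x4=0x0a x5=0x2e  N=0 Z=0
after  5: x0=0x2c x1=0x3f x2=0x06 x3=0x2a x4=0x0a x5=0x2e  N=0 Z=0
-- IRQ taken; context saved, return-PC = 6 --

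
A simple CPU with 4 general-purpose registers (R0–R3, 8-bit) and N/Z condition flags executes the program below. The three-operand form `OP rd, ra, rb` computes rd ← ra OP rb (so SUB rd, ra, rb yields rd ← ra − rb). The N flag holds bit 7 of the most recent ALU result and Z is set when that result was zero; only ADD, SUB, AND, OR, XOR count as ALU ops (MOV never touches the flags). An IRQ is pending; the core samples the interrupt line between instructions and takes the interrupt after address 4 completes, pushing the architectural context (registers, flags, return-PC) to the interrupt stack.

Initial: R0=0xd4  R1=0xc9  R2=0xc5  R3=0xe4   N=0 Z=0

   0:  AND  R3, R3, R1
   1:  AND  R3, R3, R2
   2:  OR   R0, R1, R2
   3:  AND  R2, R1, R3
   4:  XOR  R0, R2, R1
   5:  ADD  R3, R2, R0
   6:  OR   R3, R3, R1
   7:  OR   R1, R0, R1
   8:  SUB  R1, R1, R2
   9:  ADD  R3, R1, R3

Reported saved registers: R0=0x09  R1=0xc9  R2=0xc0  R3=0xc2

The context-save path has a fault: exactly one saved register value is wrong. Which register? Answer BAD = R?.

BAD = R3

after  0: R0=0xd4 R1=0xc9 R2=0xc5 R3=0xc0  N=1 Z=0
after  1: R0=0xd4 R1=0xc9 R2=0xc5 R3=0xc0  N=1 Z=0
after  2: R0=0xcd R1=0xc9 R2=0xc5 R3=0xc0  N=1 Z=0
after  3: R0=0xcd R1=0xc9 R2=0xc0 R3=0xc0  N=1 Z=0
after  4: R0=0x09 R1=0xc9 R2=0xc0 R3=0xc0  N=0 Z=0
-- IRQ taken; context saved, return-PC = 5 --
mismatch: R3: reported 0xc2 vs actual 0xc0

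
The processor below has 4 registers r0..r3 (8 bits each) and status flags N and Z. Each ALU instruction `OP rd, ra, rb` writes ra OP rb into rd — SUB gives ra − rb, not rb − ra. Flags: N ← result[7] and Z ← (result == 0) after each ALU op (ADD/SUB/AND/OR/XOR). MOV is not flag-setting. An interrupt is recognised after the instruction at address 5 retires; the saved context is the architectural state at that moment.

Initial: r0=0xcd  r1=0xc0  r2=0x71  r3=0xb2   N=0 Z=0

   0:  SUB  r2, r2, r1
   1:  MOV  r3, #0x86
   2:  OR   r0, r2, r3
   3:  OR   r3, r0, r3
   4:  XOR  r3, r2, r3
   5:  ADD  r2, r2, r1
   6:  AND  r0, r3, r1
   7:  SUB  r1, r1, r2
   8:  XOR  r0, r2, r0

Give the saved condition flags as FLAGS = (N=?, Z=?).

after  0: r0=0xcd r1=0xc0 r2=0xb1 r3=0xb2  N=1 Z=0
after  1: r0=0xcd r1=0xc0 r2=0xb1 r3=0x86  N=1 Z=0
after  2: r0=0xb7 r1=0xc0 r2=0xb1 r3=0x86  N=1 Z=0
after  3: r0=0xb7 r1=0xc0 r2=0xb1 r3=0xb7  N=1 Z=0
after  4: r0=0xb7 r1=0xc0 r2=0xb1 r3=0x06  N=0 Z=0
after  5: r0=0xb7 r1=0xc0 r2=0x71 r3=0x06  N=0 Z=0
-- IRQ taken; context saved, return-PC = 6 --

FLAGS = (N=0, Z=0)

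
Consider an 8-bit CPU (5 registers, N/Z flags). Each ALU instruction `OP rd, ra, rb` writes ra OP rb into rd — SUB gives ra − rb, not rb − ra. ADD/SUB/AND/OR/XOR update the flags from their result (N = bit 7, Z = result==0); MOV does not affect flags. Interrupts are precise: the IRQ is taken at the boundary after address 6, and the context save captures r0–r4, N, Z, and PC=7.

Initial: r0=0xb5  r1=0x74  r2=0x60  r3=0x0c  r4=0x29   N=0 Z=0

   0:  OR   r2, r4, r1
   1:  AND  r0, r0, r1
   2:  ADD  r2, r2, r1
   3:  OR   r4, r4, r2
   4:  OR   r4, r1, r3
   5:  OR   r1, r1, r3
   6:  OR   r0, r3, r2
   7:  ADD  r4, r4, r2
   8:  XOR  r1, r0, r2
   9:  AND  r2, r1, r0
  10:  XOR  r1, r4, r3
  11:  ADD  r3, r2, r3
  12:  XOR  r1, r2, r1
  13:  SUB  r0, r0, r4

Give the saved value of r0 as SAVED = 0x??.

SAVED = 0xfd

after  0: r0=0xb5 r1=0x74 r2=0x7d r3=0x0c r4=0x29  N=0 Z=0
after  1: r0=0x34 r1=0x74 r2=0x7d r3=0x0c r4=0x29  N=0 Z=0
after  2: r0=0x34 r1=0x74 r2=0xf1 r3=0x0c r4=0x29  N=1 Z=0
after  3: r0=0x34 r1=0x74 r2=0xf1 r3=0x0c r4=0xf9  N=1 Z=0
after  4: r0=0x34 r1=0x74 r2=0xf1 r3=0x0c r4=0x7c  N=0 Z=0
after  5: r0=0x34 r1=0x7c r2=0xf1 r3=0x0c r4=0x7c  N=0 Z=0
after  6: r0=0xfd r1=0x7c r2=0xf1 r3=0x0c r4=0x7c  N=1 Z=0
-- IRQ taken; context saved, return-PC = 7 --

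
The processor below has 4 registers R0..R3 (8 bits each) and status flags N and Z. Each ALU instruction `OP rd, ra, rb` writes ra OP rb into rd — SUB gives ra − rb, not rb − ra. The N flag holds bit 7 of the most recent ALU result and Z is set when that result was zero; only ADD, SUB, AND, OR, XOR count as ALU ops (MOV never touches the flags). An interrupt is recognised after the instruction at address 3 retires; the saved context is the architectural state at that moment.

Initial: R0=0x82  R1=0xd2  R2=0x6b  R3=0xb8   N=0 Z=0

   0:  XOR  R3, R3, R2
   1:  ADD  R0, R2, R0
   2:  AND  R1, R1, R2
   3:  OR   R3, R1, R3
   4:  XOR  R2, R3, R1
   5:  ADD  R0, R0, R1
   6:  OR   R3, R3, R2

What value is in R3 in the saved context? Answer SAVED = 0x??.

after  0: R0=0x82 R1=0xd2 R2=0x6b R3=0xd3  N=1 Z=0
after  1: R0=0xed R1=0xd2 R2=0x6b R3=0xd3  N=1 Z=0
after  2: R0=0xed R1=0x42 R2=0x6b R3=0xd3  N=0 Z=0
after  3: R0=0xed R1=0x42 R2=0x6b R3=0xd3  N=1 Z=0
-- IRQ taken; context saved, return-PC = 4 --

SAVED = 0xd3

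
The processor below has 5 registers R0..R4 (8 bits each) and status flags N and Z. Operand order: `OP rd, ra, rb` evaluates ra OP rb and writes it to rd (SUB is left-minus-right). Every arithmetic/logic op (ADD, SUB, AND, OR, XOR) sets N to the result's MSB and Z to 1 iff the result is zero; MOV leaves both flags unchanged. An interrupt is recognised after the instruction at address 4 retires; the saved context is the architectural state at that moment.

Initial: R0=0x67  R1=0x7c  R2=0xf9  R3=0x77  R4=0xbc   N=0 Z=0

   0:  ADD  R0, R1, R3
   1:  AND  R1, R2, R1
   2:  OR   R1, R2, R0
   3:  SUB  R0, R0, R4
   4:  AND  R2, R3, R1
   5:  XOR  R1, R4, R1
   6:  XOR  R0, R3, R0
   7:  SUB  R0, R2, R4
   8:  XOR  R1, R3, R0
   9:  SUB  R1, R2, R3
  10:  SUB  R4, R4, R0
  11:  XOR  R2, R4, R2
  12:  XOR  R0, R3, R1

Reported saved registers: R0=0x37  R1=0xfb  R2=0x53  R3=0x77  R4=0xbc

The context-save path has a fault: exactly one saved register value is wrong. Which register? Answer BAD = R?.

after  0: R0=0xf3 R1=0x7c R2=0xf9 R3=0x77 R4=0xbc  N=1 Z=0
after  1: R0=0xf3 R1=0x78 R2=0xf9 R3=0x77 R4=0xbc  N=0 Z=0
after  2: R0=0xf3 R1=0xfb R2=0xf9 R3=0x77 R4=0xbc  N=1 Z=0
after  3: R0=0x37 R1=0xfb R2=0xf9 R3=0x77 R4=0xbc  N=0 Z=0
after  4: R0=0x37 R1=0xfb R2=0x73 R3=0x77 R4=0xbc  N=0 Z=0
-- IRQ taken; context saved, return-PC = 5 --
mismatch: R2: reported 0x53 vs actual 0x73

BAD = R2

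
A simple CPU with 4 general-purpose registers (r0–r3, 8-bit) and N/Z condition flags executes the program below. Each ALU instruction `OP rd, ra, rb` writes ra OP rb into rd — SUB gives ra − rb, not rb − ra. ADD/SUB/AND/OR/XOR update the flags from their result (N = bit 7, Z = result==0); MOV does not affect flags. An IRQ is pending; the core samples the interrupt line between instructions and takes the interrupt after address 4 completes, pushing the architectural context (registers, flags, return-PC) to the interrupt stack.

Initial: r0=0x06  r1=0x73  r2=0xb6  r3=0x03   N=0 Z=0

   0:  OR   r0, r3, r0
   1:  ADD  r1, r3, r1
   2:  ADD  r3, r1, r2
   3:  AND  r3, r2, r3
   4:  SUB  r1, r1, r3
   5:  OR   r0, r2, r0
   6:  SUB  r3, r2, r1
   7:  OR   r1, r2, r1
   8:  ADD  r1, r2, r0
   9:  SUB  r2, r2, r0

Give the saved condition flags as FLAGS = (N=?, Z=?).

after  0: r0=0x07 r1=0x73 r2=0xb6 r3=0x03  N=0 Z=0
after  1: r0=0x07 r1=0x76 r2=0xb6 r3=0x03  N=0 Z=0
after  2: r0=0x07 r1=0x76 r2=0xb6 r3=0x2c  N=0 Z=0
after  3: r0=0x07 r1=0x76 r2=0xb6 r3=0x24  N=0 Z=0
after  4: r0=0x07 r1=0x52 r2=0xb6 r3=0x24  N=0 Z=0
-- IRQ taken; context saved, return-PC = 5 --

FLAGS = (N=0, Z=0)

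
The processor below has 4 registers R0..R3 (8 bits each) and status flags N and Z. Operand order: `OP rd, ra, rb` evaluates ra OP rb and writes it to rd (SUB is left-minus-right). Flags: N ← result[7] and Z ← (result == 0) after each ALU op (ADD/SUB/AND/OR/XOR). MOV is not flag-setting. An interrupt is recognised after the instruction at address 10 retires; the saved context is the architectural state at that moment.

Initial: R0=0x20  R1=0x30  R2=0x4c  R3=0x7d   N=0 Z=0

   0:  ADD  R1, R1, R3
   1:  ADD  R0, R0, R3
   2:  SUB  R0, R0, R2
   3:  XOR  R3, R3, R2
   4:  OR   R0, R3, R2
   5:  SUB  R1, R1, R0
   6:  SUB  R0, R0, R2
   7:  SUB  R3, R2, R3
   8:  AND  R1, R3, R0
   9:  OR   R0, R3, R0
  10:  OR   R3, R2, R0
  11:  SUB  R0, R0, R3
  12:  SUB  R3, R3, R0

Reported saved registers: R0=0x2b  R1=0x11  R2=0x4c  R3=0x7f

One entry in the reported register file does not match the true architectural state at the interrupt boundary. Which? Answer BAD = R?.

BAD = R0

after  0: R0=0x20 R1=0xad R2=0x4c R3=0x7d  N=1 Z=0
after  1: R0=0x9d R1=0xad R2=0x4c R3=0x7d  N=1 Z=0
after  2: R0=0x51 R1=0xad R2=0x4c R3=0x7d  N=0 Z=0
after  3: R0=0x51 R1=0xad R2=0x4c R3=0x31  N=0 Z=0
after  4: R0=0x7d R1=0xad R2=0x4c R3=0x31  N=0 Z=0
after  5: R0=0x7d R1=0x30 R2=0x4c R3=0x31  N=0 Z=0
after  6: R0=0x31 R1=0x30 R2=0x4c R3=0x31  N=0 Z=0
after  7: R0=0x31 R1=0x30 R2=0x4c R3=0x1b  N=0 Z=0
after  8: R0=0x31 R1=0x11 R2=0x4c R3=0x1b  N=0 Z=0
after  9: R0=0x3b R1=0x11 R2=0x4c R3=0x1b  N=0 Z=0
after 10: R0=0x3b R1=0x11 R2=0x4c R3=0x7f  N=0 Z=0
-- IRQ taken; context saved, return-PC = 11 --
mismatch: R0: reported 0x2b vs actual 0x3b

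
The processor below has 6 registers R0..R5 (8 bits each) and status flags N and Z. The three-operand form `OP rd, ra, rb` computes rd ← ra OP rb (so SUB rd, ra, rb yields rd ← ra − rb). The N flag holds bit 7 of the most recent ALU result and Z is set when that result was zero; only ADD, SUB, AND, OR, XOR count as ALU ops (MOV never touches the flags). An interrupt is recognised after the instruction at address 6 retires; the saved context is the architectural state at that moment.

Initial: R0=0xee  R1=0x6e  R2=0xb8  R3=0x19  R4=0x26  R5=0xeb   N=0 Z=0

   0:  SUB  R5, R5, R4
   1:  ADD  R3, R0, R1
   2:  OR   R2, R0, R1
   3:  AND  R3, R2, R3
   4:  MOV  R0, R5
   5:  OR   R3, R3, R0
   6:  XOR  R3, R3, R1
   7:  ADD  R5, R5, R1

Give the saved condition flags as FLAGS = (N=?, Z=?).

FLAGS = (N=1, Z=0)

after  0: R0=0xee R1=0x6e R2=0xb8 R3=0x19 R4=0x26 R5=0xc5  N=1 Z=0
after  1: R0=0xee R1=0x6e R2=0xb8 R3=0x5c R4=0x26 R5=0xc5  N=0 Z=0
after  2: R0=0xee R1=0x6e R2=0xee R3=0x5c R4=0x26 R5=0xc5  N=1 Z=0
after  3: R0=0xee R1=0x6e R2=0xee R3=0x4c R4=0x26 R5=0xc5  N=0 Z=0
after  4: R0=0xc5 R1=0x6e R2=0xee R3=0x4c R4=0x26 R5=0xc5  N=0 Z=0
after  5: R0=0xc5 R1=0x6e R2=0xee R3=0xcd R4=0x26 R5=0xc5  N=1 Z=0
after  6: R0=0xc5 R1=0x6e R2=0xee R3=0xa3 R4=0x26 R5=0xc5  N=1 Z=0
-- IRQ taken; context saved, return-PC = 7 --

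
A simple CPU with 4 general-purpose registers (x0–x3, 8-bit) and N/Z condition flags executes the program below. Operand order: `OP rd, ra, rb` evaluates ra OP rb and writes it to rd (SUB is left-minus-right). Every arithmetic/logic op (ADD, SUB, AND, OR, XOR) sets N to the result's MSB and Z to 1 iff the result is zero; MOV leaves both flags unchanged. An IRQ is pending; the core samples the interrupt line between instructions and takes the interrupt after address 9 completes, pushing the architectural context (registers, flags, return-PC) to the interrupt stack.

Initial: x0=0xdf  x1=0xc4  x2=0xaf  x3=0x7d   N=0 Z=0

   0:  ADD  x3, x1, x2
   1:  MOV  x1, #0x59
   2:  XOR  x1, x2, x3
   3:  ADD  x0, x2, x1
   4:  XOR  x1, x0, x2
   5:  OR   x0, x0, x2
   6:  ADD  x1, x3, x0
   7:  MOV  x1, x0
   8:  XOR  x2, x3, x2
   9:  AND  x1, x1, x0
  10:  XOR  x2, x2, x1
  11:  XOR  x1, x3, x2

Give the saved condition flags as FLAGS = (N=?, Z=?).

after  0: x0=0xdf x1=0xc4 x2=0xaf x3=0x73  N=0 Z=0
after  1: x0=0xdf x1=0x59 x2=0xaf x3=0x73  N=0 Z=0
after  2: x0=0xdf x1=0xdc x2=0xaf x3=0x73  N=1 Z=0
after  3: x0=0x8b x1=0xdc x2=0xaf x3=0x73  N=1 Z=0
after  4: x0=0x8b x1=0x24 x2=0xaf x3=0x73  N=0 Z=0
after  5: x0=0xaf x1=0x24 x2=0xaf x3=0x73  N=1 Z=0
after  6: x0=0xaf x1=0x22 x2=0xaf x3=0x73  N=0 Z=0
after  7: x0=0xaf x1=0xaf x2=0xaf x3=0x73  N=0 Z=0
after  8: x0=0xaf x1=0xaf x2=0xdc x3=0x73  N=1 Z=0
after  9: x0=0xaf x1=0xaf x2=0xdc x3=0x73  N=1 Z=0
-- IRQ taken; context saved, return-PC = 10 --

FLAGS = (N=1, Z=0)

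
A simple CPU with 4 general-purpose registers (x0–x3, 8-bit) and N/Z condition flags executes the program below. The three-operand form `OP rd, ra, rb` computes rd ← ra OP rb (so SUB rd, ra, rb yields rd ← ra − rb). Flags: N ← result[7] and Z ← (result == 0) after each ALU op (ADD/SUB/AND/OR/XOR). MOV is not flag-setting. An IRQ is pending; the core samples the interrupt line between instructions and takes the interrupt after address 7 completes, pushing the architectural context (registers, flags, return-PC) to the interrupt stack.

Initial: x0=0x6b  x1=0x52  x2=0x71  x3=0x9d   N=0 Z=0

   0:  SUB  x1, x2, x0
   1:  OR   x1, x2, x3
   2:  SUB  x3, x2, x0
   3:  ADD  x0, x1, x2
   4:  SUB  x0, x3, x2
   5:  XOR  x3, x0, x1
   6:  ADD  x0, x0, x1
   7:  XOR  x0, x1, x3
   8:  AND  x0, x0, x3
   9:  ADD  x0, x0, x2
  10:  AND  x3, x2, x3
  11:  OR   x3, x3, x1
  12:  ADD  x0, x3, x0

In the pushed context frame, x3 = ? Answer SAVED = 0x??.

after  0: x0=0x6b x1=0x06 x2=0x71 x3=0x9d  N=0 Z=0
after  1: x0=0x6b x1=0xfd x2=0x71 x3=0x9d  N=1 Z=0
after  2: x0=0x6b x1=0xfd x2=0x71 x3=0x06  N=0 Z=0
after  3: x0=0x6e x1=0xfd x2=0x71 x3=0x06  N=0 Z=0
after  4: x0=0x95 x1=0xfd x2=0x71 x3=0x06  N=1 Z=0
after  5: x0=0x95 x1=0xfd x2=0x71 x3=0x68  N=0 Z=0
after  6: x0=0x92 x1=0xfd x2=0x71 x3=0x68  N=1 Z=0
after  7: x0=0x95 x1=0xfd x2=0x71 x3=0x68  N=1 Z=0
-- IRQ taken; context saved, return-PC = 8 --

SAVED = 0x68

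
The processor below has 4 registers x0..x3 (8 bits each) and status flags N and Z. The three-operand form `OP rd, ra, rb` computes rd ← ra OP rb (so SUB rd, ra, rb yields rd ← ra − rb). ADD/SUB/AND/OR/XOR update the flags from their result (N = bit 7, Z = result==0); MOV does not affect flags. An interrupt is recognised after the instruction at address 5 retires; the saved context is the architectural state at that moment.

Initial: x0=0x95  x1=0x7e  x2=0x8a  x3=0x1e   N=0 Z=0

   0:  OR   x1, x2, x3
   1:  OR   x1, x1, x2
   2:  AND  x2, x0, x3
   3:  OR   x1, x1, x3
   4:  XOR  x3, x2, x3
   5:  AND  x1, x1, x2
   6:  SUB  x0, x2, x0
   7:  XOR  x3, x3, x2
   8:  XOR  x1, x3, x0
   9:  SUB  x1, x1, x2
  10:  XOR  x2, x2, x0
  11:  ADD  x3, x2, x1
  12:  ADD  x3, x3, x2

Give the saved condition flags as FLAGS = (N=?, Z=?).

after  0: x0=0x95 x1=0x9e x2=0x8a x3=0x1e  N=1 Z=0
after  1: x0=0x95 x1=0x9e x2=0x8a x3=0x1e  N=1 Z=0
after  2: x0=0x95 x1=0x9e x2=0x14 x3=0x1e  N=0 Z=0
after  3: x0=0x95 x1=0x9e x2=0x14 x3=0x1e  N=1 Z=0
after  4: x0=0x95 x1=0x9e x2=0x14 x3=0x0a  N=0 Z=0
after  5: x0=0x95 x1=0x14 x2=0x14 x3=0x0a  N=0 Z=0
-- IRQ taken; context saved, return-PC = 6 --

FLAGS = (N=0, Z=0)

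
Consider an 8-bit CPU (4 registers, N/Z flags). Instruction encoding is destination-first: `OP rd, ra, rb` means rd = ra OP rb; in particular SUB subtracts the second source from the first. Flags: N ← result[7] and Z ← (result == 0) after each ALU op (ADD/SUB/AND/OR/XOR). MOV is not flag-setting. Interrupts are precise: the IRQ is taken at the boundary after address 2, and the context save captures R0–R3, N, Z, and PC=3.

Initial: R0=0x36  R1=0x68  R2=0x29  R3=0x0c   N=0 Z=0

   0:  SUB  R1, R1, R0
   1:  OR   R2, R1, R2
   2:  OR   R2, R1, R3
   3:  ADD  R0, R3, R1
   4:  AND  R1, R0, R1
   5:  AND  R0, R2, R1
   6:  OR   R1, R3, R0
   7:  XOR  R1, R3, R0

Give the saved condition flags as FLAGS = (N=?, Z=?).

after  0: R0=0x36 R1=0x32 R2=0x29 R3=0x0c  N=0 Z=0
after  1: R0=0x36 R1=0x32 R2=0x3b R3=0x0c  N=0 Z=0
after  2: R0=0x36 R1=0x32 R2=0x3e R3=0x0c  N=0 Z=0
-- IRQ taken; context saved, return-PC = 3 --

FLAGS = (N=0, Z=0)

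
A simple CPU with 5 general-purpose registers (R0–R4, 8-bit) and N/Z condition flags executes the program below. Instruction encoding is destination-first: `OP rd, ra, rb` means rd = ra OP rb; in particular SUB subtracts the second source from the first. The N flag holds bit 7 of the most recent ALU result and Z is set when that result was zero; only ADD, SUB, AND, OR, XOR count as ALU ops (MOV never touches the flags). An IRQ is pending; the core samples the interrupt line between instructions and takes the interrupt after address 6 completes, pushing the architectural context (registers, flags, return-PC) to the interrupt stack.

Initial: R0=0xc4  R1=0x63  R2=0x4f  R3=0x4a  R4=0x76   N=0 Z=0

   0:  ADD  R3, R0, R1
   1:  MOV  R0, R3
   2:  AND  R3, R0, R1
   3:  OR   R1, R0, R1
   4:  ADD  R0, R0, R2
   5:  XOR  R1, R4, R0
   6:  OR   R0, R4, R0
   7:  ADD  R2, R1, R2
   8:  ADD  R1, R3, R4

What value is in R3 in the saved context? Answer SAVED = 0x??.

after  0: R0=0xc4 R1=0x63 R2=0x4f R3=0x27 R4=0x76  N=0 Z=0
after  1: R0=0x27 R1=0x63 R2=0x4f R3=0x27 R4=0x76  N=0 Z=0
after  2: R0=0x27 R1=0x63 R2=0x4f R3=0x23 R4=0x76  N=0 Z=0
after  3: R0=0x27 R1=0x67 R2=0x4f R3=0x23 R4=0x76  N=0 Z=0
after  4: R0=0x76 R1=0x67 R2=0x4f R3=0x23 R4=0x76  N=0 Z=0
after  5: R0=0x76 R1=0x00 R2=0x4f R3=0x23 R4=0x76  N=0 Z=1
after  6: R0=0x76 R1=0x00 R2=0x4f R3=0x23 R4=0x76  N=0 Z=0
-- IRQ taken; context saved, return-PC = 7 --

SAVED = 0x23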